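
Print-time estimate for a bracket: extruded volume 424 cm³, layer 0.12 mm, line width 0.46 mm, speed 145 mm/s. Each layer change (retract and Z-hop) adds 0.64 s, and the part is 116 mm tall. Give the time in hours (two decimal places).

14.89 hours

Bead cross-section = 0.12 × 0.46, so 0.0552 mm².
Total extruded path = 424000/0.0552 = 7681159.4 mm.
Print-move time = 7681159.4 / 145 = 52973.5 s.
Number of layers: 116 / 0.12 → 967 (rounded up).
Layer-change overhead = 967 × 0.64, so 618.88 s.
Altogether 52973.5 + 618.88 = 53592.38 s, i.e. 14.89 hours.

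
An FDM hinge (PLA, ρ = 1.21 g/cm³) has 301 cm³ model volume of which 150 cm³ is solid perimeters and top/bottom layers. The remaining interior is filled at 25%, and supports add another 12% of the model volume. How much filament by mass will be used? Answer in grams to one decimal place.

Infill region: 301 − 150 → 151 cm³.
Infill volume = 0.25 × 151, so 37.75 cm³.
Support: 0.12 × 301 → 36.12 cm³.
Total extruded: 150 + 37.75 + 36.12 → 223.87 cm³.
Mass = 223.87 × 1.21, so 270.8827 g.

270.9 g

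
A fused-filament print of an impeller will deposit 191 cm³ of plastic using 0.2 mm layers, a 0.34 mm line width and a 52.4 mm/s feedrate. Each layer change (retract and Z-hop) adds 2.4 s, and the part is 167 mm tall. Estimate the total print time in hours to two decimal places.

15.45 hours

Line area = 0.2 × 0.34, so 0.068 mm².
Toolpath length = 191 cm³ / 0.068 mm² = 191000 / 0.068 = 2808823.5 mm.
Time extruding: 2808823.5 / 52.4 → 53603.5 s.
Layer count = ceil(167 / 0.2) = 835.
Non-print overhead: 835 × 2.4 → 2004 s.
Altogether 53603.5 + 2004 = 55607.5 s, i.e. 15.45 hours.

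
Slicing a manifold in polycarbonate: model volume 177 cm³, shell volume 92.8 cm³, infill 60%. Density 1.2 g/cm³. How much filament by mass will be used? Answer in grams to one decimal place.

Infill region = 177 − 92.8, so 84.2 cm³.
Infill deposited = 0.60 × 84.2 = 50.52 cm³.
Total printed volume = 92.8 + 50.52, so 143.32 cm³.
Mass: 143.32 × 1.2 → 171.984 g.

172.0 g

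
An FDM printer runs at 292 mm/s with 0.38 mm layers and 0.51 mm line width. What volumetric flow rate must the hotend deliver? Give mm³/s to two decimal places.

Bead cross-section = 0.38 × 0.51, so 0.1938 mm².
Q = v·A = 292 × 0.1938 = 56.59 mm³/s.

56.59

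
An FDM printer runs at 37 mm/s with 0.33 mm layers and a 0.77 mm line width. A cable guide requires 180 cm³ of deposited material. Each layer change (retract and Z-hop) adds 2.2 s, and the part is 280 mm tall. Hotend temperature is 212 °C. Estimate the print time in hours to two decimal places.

5.84 hours

Extrusion cross-section: 0.33 × 0.77 → 0.2541 mm².
Toolpath length = 180 cm³ / 0.2541 mm² = 180000 / 0.2541 = 708382.5 mm.
Print-move time = 708382.5 / 37 = 19145.5 s.
Number of layers: 280 / 0.33 → 849 (rounded up).
Layer-change overhead = 849 × 2.2, so 1867.8 s.
Altogether 19145.5 + 1867.8 = 21013.3 s, i.e. 5.84 hours.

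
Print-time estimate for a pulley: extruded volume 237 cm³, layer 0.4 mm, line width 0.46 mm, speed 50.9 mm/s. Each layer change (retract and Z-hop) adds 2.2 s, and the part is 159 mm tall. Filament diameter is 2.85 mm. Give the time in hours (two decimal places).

7.27 hours

Extrusion cross-section = 0.4 × 0.46 = 0.184 mm².
Path length: 237000 mm³ / 0.184 mm² → 1288043.5 mm.
Time extruding = 1288043.5 / 50.9, so 25305.4 s.
Layer count = ceil(159 / 0.4) = 398.
Z-hop total = 398 × 2.2, so 875.6 s.
Total = 25305.4 + 875.6 = 26181 s = 7.27 hours.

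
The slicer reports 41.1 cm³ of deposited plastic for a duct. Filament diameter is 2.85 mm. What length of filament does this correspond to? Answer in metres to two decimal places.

Cross-section of 2.85 mm filament: π·(2.85/2)² = 6.3794 mm².
Length = 41.1 cm³ / 6.3794 mm² = 41100 / 6.3794 = 6442.61 mm = 6.44 m.

6.44 m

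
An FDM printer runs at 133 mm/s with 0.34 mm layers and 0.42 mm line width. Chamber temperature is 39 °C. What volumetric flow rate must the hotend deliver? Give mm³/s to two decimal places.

18.99

Extrusion cross-section: 0.34 × 0.42 → 0.1428 mm².
Volumetric flow = 133 × 0.1428 = 18.99 mm³/s.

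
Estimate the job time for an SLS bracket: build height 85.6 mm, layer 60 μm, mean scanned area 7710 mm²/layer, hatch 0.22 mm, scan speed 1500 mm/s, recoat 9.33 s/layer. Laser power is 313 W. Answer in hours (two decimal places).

Number of layers: 85.6 / 0.06 → 1427 (rounded up).
Hatch length per layer = 7710 / 0.22 = 35045.5 mm.
Scan time per layer = 35045.5 / 1500 = 23.3637 s.
Layer cycle = 23.3637 + 9.33 = 32.6937 s.
Build time = 1427 × 32.6937 = 46653.9099 s = 12.96 hours.

12.96 hours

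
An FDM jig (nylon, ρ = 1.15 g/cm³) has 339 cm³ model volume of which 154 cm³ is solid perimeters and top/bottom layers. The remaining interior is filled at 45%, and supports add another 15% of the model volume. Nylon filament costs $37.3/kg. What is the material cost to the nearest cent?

$12.36

Infill region = 339 − 154, so 185 cm³.
Infill deposited = 0.45 × 185 = 83.25 cm³.
Support = 0.15 × 339, so 50.85 cm³.
Total extruded = 154 + 83.25 + 50.85, so 288.1 cm³.
Mass: 288.1 × 1.15 → 331.315 g.
Cost = 331.315 g / 1000 × $37.3/kg = $12.36.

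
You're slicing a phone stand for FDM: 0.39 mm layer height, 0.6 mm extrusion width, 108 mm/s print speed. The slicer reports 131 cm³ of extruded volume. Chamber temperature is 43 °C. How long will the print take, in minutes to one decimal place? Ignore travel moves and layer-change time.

86.4 minutes

Extrusion cross-section = 0.39 × 0.6 = 0.234 mm².
Path length: 131000 mm³ / 0.234 mm² → 559829.1 mm.
Extrusion time = 559829.1 / 108, so 5183.6 s.
That's 5183.6 s → 86.4 minutes.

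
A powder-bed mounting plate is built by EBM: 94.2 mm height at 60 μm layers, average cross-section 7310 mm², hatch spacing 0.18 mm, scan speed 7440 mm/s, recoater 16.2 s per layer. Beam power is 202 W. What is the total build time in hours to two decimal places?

9.45 hours

Layer count = ceil(94.2 / 0.06) = 1570.
Per-layer scan distance = 7310 / 0.18 = 40611.1 mm.
Per-layer scan time = 40611.1 / 7440 = 5.4585 s.
Per-layer time: 5.4585 + 16.2 → 21.6585 s.
1570 layers × 21.6585 s/layer = 34003.845 s, i.e. 9.45 hours.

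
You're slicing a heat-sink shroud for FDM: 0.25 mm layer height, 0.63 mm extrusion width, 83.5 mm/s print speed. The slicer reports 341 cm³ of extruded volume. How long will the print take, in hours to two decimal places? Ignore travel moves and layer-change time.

Bead cross-section: 0.25 × 0.63 → 0.1575 mm².
Toolpath length = 341 cm³ / 0.1575 mm² = 341000 / 0.1575 = 2165079.4 mm.
Print-move time: 2165079.4 / 83.5 → 25929.1 s.
In the requested units: 25929.1 s = 7.20 hours.

7.20 hours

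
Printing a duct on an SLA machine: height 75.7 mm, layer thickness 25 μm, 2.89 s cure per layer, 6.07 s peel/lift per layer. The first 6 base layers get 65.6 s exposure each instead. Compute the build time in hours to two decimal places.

7.64 hours

Layer count = ceil(75.7 / 0.025) = 3028.
Base layers: 6 × (65.6 + 6.07) → 430.02 s.
Regular layers = 3022 × (2.89 + 6.07), so 27077.12 s.
Total = 430.02 + 27077.12 = 27507.14 s = 7.64 hours.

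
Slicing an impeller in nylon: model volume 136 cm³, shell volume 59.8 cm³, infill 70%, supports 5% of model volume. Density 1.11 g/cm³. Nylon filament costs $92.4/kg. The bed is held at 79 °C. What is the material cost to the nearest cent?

$12.30

Interior volume = 136 − 59.8 = 76.2 cm³.
Deposited infill: 0.70 × 76.2 → 53.34 cm³.
Support: 0.05 × 136 → 6.8 cm³.
Deposited volume = 59.8 + 53.34 + 6.8, so 119.94 cm³.
Mass = 119.94 × 1.11, so 133.1334 g.
At $92.4/kg: 133.1334/1000 × 92.4 = $12.30.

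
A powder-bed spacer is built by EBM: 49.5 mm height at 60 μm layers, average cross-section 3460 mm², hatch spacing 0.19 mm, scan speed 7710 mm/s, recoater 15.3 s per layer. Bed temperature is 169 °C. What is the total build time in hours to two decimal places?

Layers = ⌈49.5/0.06⌉ = 825.
Per-layer scan distance = 3460 / 0.19, so 18210.5 mm.
Per-layer scan time = 18210.5 / 7710, so 2.3619 s.
Time per layer = 2.3619 + 15.3 = 17.6619 s.
825 layers × 17.6619 s/layer = 14571.0675 s, i.e. 4.05 hours.

4.05 hours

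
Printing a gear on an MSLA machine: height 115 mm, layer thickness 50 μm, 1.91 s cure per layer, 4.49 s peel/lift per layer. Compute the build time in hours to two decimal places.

Number of layers: 115 / 0.05 → 2300 (rounded up).
Each layer takes = 1.91 + 4.49 = 6.4 s.
Build time: 2300 × 6.4 s = 14720 s, i.e. 4.09 hours.

4.09 hours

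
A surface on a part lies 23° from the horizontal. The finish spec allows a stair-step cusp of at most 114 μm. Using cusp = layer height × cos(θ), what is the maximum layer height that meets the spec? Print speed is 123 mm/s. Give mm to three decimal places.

Layer height = cusp / cos(23°) = 0.114 / 0.9205 = 0.124 mm.

0.124 mm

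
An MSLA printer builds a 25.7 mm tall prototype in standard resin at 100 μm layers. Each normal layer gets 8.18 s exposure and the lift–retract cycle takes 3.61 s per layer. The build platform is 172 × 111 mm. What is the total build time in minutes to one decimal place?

Number of layers: 25.7 / 0.1 → 257 (rounded up).
Per-layer time = 8.18 + 3.61, so 11.79 s.
Build time: 257 × 11.79 s = 3030.03 s, i.e. 50.5 minutes.

50.5 minutes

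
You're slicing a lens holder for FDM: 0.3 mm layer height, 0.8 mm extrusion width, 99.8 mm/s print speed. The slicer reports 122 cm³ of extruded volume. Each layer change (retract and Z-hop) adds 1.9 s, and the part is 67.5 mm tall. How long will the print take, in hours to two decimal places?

Bead cross-section = 0.3 × 0.8, so 0.24 mm².
Total extruded path = 122000/0.24 = 508333.3 mm.
Time extruding: 508333.3 / 99.8 → 5093.5 s.
Layers = ⌈67.5/0.3⌉ = 225.
Z-hop total = 225 × 1.9, so 427.5 s.
Total = 5093.5 + 427.5 = 5521 s = 1.53 hours.

1.53 hours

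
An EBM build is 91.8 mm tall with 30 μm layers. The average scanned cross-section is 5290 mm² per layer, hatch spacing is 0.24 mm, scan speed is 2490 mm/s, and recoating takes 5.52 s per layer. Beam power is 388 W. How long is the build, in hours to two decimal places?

Layer count = ceil(91.8 / 0.03) = 3060.
Scan path per layer = 5290 / 0.24, so 22041.7 mm.
Beam time per layer = 22041.7 / 2490, so 8.8521 s.
Per-layer time: 8.8521 + 5.52 → 14.3721 s.
Build time = 3060 × 14.3721 = 43978.626 s = 12.22 hours.

12.22 hours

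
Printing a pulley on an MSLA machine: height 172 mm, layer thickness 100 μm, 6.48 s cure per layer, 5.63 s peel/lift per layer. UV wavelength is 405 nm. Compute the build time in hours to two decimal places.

Layers = ⌈172/0.1⌉ = 1720.
Per-layer time: 6.48 + 5.63 → 12.11 s.
Total = 1720 × 12.11 = 20829.2 s = 5.79 hours.

5.79 hours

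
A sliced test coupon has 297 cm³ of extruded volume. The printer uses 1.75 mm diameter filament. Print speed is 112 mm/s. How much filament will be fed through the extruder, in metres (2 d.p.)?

123.48 m

Cross-section of 1.75 mm filament: π·(1.75/2)² = 2.4053 mm².
Length = 297 cm³ / 2.4053 mm² = 297000 / 2.4053 = 123477.32 mm = 123.48 m.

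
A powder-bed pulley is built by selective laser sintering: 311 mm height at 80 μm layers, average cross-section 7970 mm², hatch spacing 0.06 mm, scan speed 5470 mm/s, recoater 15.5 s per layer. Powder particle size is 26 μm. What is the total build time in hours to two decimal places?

42.97 hours

Layers = ⌈311/0.08⌉ = 3888.
Hatch length per layer = 7970 / 0.06 = 132833.3 mm.
Laser time per layer = 132833.3 / 5470 = 24.284 s.
Per-layer time = 24.284 + 15.5 = 39.784 s.
Total: 3888 × 39.784 s = 154680.192 s → 42.97 hours.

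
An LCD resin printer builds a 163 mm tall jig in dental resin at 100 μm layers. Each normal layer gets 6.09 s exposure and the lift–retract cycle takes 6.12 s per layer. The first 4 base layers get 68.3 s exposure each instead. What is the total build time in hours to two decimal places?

5.60 hours

Layer count = ceil(163 / 0.1) = 1630.
Base layers = 4 × (68.3 + 6.12) = 297.68 s.
Regular layers: 1626 × (6.09 + 6.12) → 19853.46 s.
Total = 297.68 + 19853.46 = 20151.14 s = 5.60 hours.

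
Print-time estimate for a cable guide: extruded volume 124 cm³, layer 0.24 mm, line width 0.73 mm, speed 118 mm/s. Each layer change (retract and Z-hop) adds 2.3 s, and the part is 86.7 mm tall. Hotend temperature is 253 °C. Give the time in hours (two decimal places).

Extrusion cross-section: 0.24 × 0.73 → 0.1752 mm².
Path length: 124000 mm³ / 0.1752 mm² → 707762.6 mm.
Extrusion time = 707762.6 / 118 = 5998 s.
Number of layers: 86.7 / 0.24 → 362 (rounded up).
Layer-change overhead = 362 × 2.3 = 832.6 s.
Total = 5998 + 832.6 = 6830.6 s = 1.90 hours.

1.90 hours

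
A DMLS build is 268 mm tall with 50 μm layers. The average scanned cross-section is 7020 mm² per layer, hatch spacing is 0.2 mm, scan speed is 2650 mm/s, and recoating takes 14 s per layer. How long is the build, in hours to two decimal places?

Layer count = ceil(268 / 0.05) = 5360.
Scan path per layer: 7020 / 0.2 → 35100 mm.
Scan time per layer = 35100 / 2650, so 13.2453 s.
Layer cycle = 13.2453 + 14 = 27.2453 s.
5360 layers × 27.2453 s/layer = 146034.808 s, i.e. 40.57 hours.

40.57 hours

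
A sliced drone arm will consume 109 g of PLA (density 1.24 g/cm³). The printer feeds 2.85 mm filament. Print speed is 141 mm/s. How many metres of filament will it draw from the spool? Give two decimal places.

Extruded volume: 109/1.24 = 87.9032 cm³ (87903.2 mm³).
Filament cross-section = π × (2.85/2)² = 6.3794 mm².
Length = 87903.2 / 6.3794 = 13779.23 mm = 13.78 m.

13.78 m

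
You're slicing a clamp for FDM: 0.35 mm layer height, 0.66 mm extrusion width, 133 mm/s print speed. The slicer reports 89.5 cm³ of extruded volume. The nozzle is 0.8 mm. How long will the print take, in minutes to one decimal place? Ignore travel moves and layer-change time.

Line area = 0.35 × 0.66, so 0.231 mm².
Total extruded path = 89500/0.231 = 387445.9 mm.
Print-move time = 387445.9 / 133, so 2913.1 s.
That's 2913.1 s → 48.6 minutes.

48.6 minutes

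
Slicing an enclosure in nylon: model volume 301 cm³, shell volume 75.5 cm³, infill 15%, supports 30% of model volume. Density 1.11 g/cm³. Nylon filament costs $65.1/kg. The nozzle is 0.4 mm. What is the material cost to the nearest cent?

Volume inside the shell = 301 − 75.5 = 225.5 cm³.
Infill volume = 0.15 × 225.5 = 33.825 cm³.
Support = 0.30 × 301, so 90.3 cm³.
Deposited volume = 75.5 + 33.825 + 90.3, so 199.625 cm³.
Mass: 199.625 × 1.11 → 221.58375 g.
Cost = 221.58375 g / 1000 × $65.1/kg = $14.43.

$14.43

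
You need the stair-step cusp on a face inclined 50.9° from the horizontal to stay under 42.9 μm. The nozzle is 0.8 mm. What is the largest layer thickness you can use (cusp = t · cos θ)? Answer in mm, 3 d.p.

0.068 mm

t = h_c / cos θ = 0.0429 / 0.6307 = 0.068 mm.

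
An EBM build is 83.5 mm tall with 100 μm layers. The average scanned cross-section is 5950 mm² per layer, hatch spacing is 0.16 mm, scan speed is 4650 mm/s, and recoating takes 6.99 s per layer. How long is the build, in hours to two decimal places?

3.48 hours

Layer count = ceil(83.5 / 0.1) = 835.
Per-layer scan distance = 5950 / 0.16, so 37187.5 mm.
Per-layer scan time = 37187.5 / 4650 = 7.9973 s.
Time per layer = 7.9973 + 6.99 = 14.9873 s.
835 layers × 14.9873 s/layer = 12514.3955 s, i.e. 3.48 hours.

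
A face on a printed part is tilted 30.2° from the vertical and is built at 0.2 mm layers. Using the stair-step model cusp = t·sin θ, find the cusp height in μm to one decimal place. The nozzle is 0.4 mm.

h_c = t·sin θ = 0.2 × 0.5030 = 0.1006 mm (100.6 μm).

100.6 μm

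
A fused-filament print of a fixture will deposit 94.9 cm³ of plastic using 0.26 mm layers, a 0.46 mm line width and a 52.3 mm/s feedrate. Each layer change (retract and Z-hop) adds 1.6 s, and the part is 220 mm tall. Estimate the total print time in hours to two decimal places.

4.59 hours

Bead cross-section = 0.26 × 0.46 = 0.1196 mm².
Toolpath length = 94.9 cm³ / 0.1196 mm² = 94900 / 0.1196 = 793478.3 mm.
Print-move time = 793478.3 / 52.3, so 15171.7 s.
Layers = ⌈220/0.26⌉ = 847.
Non-print overhead = 847 × 1.6, so 1355.2 s.
Altogether 15171.7 + 1355.2 = 16526.9 s, i.e. 4.59 hours.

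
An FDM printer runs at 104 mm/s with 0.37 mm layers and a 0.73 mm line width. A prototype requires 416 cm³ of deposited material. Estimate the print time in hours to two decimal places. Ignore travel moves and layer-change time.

Extrusion cross-section = 0.37 × 0.73 = 0.2701 mm².
Toolpath length = 416 cm³ / 0.2701 mm² = 416000 / 0.2701 = 1540170.3 mm.
Time extruding: 1540170.3 / 104 → 14809.3 s.
Converting: 14809.3 s = 4.11 hours.

4.11 hours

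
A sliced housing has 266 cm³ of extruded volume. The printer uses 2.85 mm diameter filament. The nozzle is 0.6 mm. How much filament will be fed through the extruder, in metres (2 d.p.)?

Cross-section of 2.85 mm filament: π·(2.85/2)² = 6.3794 mm².
Length = 266 cm³ / 6.3794 mm² = 266000 / 6.3794 = 41696.71 mm = 41.70 m.

41.70 m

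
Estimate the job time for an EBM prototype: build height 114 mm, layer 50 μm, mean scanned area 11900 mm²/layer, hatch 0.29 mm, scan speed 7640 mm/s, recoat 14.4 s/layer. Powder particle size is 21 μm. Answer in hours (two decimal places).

Layers = ⌈114/0.05⌉ = 2280.
Scan path per layer: 11900 / 0.29 → 41034.5 mm.
Per-layer scan time = 41034.5 / 7640 = 5.371 s.
Time per layer = 5.371 + 14.4 = 19.771 s.
2280 layers × 19.771 s/layer = 45077.88 s, i.e. 12.52 hours.

12.52 hours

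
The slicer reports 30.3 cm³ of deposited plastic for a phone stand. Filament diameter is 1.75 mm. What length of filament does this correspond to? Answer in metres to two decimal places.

12.60 m

Cross-section of 1.75 mm filament: π·(1.75/2)² = 2.4053 mm².
Length = 30.3 cm³ / 2.4053 mm² = 30300 / 2.4053 = 12597.18 mm = 12.60 m.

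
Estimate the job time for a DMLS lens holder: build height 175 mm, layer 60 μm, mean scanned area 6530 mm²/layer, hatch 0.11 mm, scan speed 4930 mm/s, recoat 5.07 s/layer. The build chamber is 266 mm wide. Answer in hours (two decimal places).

Layers = ⌈175/0.06⌉ = 2917.
Per-layer scan distance = 6530 / 0.11, so 59363.6 mm.
Scan time per layer: 59363.6 / 4930 → 12.0413 s.
Per-layer time: 12.0413 + 5.07 → 17.1113 s.
Total: 2917 × 17.1113 s = 49913.6621 s → 13.86 hours.

13.86 hours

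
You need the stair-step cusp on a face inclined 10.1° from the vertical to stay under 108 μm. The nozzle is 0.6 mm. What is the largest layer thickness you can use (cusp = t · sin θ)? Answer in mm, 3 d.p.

t = h_c / sin θ = 0.108 / 0.1754 = 0.616 mm.

0.616 mm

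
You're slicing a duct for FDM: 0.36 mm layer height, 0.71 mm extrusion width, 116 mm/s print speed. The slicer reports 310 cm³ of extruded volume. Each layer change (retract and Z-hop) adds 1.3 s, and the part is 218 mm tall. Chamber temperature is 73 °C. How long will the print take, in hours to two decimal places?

3.12 hours

Bead cross-section = 0.36 × 0.71, so 0.2556 mm².
Total extruded path = 310000/0.2556 = 1212832.6 mm.
Time extruding = 1212832.6 / 116, so 10455.5 s.
Layer count = ceil(218 / 0.36) = 606.
Z-hop total: 606 × 1.3 → 787.8 s.
Altogether 10455.5 + 787.8 = 11243.3 s, i.e. 3.12 hours.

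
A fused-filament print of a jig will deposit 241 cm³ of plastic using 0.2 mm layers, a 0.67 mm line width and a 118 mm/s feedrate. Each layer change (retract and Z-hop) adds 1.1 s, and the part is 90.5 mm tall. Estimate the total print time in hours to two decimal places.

4.37 hours

Extrusion cross-section: 0.2 × 0.67 → 0.134 mm².
Toolpath length = 241 cm³ / 0.134 mm² = 241000 / 0.134 = 1798507.5 mm.
Extrusion time = 1798507.5 / 118 = 15241.6 s.
Number of layers: 90.5 / 0.2 → 453 (rounded up).
Non-print overhead = 453 × 1.1 = 498.3 s.
Total = 15241.6 + 498.3 = 15739.9 s = 4.37 hours.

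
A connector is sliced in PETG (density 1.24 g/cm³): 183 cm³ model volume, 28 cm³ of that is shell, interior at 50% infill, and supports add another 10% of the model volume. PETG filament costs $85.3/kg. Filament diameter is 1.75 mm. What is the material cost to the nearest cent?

Interior volume: 183 − 28 → 155 cm³.
Deposited infill = 0.50 × 155, so 77.5 cm³.
Support = 0.10 × 183, so 18.3 cm³.
Deposited volume = 28 + 77.5 + 18.3, so 123.8 cm³.
Mass: 123.8 × 1.24 → 153.512 g.
Cost = 153.512 g / 1000 × $85.3/kg = $13.09.

$13.09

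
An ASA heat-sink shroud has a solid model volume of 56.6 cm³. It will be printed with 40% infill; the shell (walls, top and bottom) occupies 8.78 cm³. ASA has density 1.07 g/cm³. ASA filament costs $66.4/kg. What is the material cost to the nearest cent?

$1.98

Volume inside the shell = 56.6 − 8.78 = 47.82 cm³.
Infill deposited = 0.40 × 47.82, so 19.128 cm³.
Deposited volume = 8.78 + 19.128, so 27.908 cm³.
Mass: 27.908 × 1.07 → 29.86156 g.
At $66.4/kg: 29.86156/1000 × 66.4 = $1.98.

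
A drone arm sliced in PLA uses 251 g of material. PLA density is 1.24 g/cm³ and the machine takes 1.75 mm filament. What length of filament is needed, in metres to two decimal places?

Extruded volume: 251/1.24 = 202.4194 cm³ (202419.4 mm³).
Cross-section of 1.75 mm filament: π·(1.75/2)² = 2.4053 mm².
Length = 202419.4 / 2.4053 = 84155.57 mm = 84.16 m.

84.16 m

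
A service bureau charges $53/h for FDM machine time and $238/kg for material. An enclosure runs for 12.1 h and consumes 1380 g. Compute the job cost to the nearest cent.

Machine-time cost = 53 × 12.1, so $641.30.
Material charge = 238 × 1380/1000 = $328.44.
Total = 641.30 + 328.44 = $969.74.

$969.74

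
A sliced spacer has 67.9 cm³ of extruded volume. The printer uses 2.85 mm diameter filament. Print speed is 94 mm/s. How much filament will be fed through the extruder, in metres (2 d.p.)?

A = π r² = π × 1.425² = 6.3794 mm².
Length = 67.9 cm³ / 6.3794 mm² = 67900 / 6.3794 = 10643.63 mm = 10.64 m.

10.64 m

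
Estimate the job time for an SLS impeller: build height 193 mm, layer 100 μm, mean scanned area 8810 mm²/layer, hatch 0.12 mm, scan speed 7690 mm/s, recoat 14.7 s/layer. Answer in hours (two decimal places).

Layer count = ceil(193 / 0.1) = 1930.
Scan path per layer = 8810 / 0.12 = 73416.7 mm.
Per-layer scan time: 73416.7 / 7690 → 9.547 s.
Layer cycle = 9.547 + 14.7 = 24.247 s.
Build time = 1930 × 24.247 = 46796.71 s = 13.00 hours.

13.00 hours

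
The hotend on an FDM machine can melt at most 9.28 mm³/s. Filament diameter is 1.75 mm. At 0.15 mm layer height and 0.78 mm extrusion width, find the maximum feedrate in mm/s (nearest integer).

A = 0.15 × 0.78, so 0.117 mm².
v_max = Q/A = 9.28/0.117 = 79.32 mm/s → 79 mm/s.

79 mm/s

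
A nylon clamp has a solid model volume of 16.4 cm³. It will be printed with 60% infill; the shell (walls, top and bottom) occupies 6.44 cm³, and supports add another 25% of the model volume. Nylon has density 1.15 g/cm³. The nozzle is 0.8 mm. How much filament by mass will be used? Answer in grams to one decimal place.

19.0 g

Infill region = 16.4 − 6.44, so 9.96 cm³.
Deposited infill: 0.60 × 9.96 → 5.976 cm³.
Support: 0.25 × 16.4 → 4.1 cm³.
Total printed volume: 6.44 + 5.976 + 4.1 → 16.516 cm³.
Mass: 16.516 × 1.15 → 18.9934 g.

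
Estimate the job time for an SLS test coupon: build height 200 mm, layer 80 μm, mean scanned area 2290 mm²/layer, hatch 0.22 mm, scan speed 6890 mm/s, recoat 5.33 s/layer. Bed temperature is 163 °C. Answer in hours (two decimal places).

4.75 hours

Layer count = ceil(200 / 0.08) = 2500.
Hatch length per layer: 2290 / 0.22 → 10409.1 mm.
Laser time per layer = 10409.1 / 6890, so 1.5108 s.
Time per layer = 1.5108 + 5.33 = 6.8408 s.
Build time = 2500 × 6.8408 = 17102 s = 4.75 hours.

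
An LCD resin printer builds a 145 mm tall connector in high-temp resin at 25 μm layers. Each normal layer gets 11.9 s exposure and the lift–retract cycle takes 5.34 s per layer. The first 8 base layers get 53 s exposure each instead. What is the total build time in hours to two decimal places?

Layer count = ceil(145 / 0.025) = 5800.
Bottom layers = 8 × (53 + 5.34), so 466.72 s.
Regular layers = 5792 × (11.9 + 5.34) = 99854.08 s.
Sum: 466.72 + 99854.08 = 100320.8 s → 27.87 hours.

27.87 hours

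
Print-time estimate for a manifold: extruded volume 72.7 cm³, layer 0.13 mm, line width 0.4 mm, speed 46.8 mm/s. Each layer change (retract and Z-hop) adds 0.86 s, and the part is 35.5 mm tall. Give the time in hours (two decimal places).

8.36 hours

Extrusion cross-section = 0.13 × 0.4 = 0.052 mm².
Toolpath length = 72.7 cm³ / 0.052 mm² = 72700 / 0.052 = 1398076.9 mm.
Time extruding = 1398076.9 / 46.8 = 29873.4 s.
Layers = ⌈35.5/0.13⌉ = 274.
Layer-change overhead = 274 × 0.86, so 235.64 s.
Total = 29873.4 + 235.64 = 30109.04 s = 8.36 hours.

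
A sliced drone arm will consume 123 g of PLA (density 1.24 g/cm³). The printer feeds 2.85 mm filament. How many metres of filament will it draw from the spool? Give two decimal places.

15.55 m

Volume = 123 g / 1.24 g·cm⁻³ = 99.1935 cm³ = 99193.5 mm³.
Filament cross-section = π × (2.85/2)² = 6.3794 mm².
Length = 99193.5 / 6.3794 = 15549.03 mm = 15.55 m.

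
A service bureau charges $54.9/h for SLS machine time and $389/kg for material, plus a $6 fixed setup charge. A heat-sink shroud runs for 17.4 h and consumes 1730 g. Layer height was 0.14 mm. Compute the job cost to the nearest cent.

$1634.23

Machine cost = 54.9 × 17.4, so $955.26.
Material cost = 389 × 1730/1000 = $672.97.
Total = 955.26 + 672.97 + 6 = $1634.23.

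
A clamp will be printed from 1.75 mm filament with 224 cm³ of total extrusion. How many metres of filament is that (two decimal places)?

93.13 m

Filament cross-section = π × (1.75/2)² = 2.4053 mm².
Length = 224 cm³ / 2.4053 mm² = 224000 / 2.4053 = 93127.68 mm = 93.13 m.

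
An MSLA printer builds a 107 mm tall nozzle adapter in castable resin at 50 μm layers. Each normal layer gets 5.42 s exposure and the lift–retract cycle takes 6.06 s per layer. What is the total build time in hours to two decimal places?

6.82 hours

Number of layers: 107 / 0.05 → 2140 (rounded up).
Per-layer time = 5.42 + 6.06 = 11.48 s.
Total = 2140 × 11.48 = 24567.2 s = 6.82 hours.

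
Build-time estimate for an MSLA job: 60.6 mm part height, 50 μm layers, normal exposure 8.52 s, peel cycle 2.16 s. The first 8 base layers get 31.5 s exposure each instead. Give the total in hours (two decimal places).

Number of layers: 60.6 / 0.05 → 1212 (rounded up).
Base layers = 8 × (31.5 + 2.16), so 269.28 s.
Regular layers = 1204 × (8.52 + 2.16), so 12858.72 s.
Sum: 269.28 + 12858.72 = 13128 s → 3.65 hours.

3.65 hours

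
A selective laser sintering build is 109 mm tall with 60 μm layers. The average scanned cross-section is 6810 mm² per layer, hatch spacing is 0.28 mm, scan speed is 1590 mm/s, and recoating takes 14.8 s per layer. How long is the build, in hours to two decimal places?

Layers = ⌈109/0.06⌉ = 1817.
Per-layer scan distance: 6810 / 0.28 → 24321.4 mm.
Scan time per layer: 24321.4 / 1590 → 15.2965 s.
Time per layer = 15.2965 + 14.8 = 30.0965 s.
1817 layers × 30.0965 s/layer = 54685.3405 s, i.e. 15.19 hours.

15.19 hours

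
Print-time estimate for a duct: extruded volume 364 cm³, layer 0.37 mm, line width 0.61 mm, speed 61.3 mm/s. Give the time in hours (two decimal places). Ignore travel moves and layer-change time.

7.31 hours

Bead cross-section = 0.37 × 0.61 = 0.2257 mm².
Toolpath length = 364 cm³ / 0.2257 mm² = 364000 / 0.2257 = 1612760.3 mm.
Print-move time = 1612760.3 / 61.3 = 26309.3 s.
26309.3 s = 7.31 hours.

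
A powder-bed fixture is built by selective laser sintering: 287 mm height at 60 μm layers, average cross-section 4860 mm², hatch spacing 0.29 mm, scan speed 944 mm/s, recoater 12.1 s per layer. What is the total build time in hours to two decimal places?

39.67 hours

Layers = ⌈287/0.06⌉ = 4784.
Scan path per layer: 4860 / 0.29 → 16758.6 mm.
Per-layer scan time = 16758.6 / 944 = 17.7528 s.
Time per layer = 17.7528 + 12.1 = 29.8528 s.
Build time = 4784 × 29.8528 = 142815.7952 s = 39.67 hours.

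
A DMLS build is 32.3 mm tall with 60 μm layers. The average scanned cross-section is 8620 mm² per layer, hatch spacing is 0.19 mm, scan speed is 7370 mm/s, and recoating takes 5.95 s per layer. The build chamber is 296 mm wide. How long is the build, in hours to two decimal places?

1.81 hours

Number of layers: 32.3 / 0.06 → 539 (rounded up).
Per-layer scan distance = 8620 / 0.19 = 45368.4 mm.
Per-layer scan time = 45368.4 / 7370, so 6.1558 s.
Per-layer time = 6.1558 + 5.95, so 12.1058 s.
Build time = 539 × 12.1058 = 6525.0262 s = 1.81 hours.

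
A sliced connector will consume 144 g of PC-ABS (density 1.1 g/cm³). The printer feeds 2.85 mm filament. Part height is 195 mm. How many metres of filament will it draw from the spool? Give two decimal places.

Extruded volume: 144/1.1 = 130.9091 cm³ (130909.1 mm³).
Cross-section of 2.85 mm filament: π·(2.85/2)² = 6.3794 mm².
Length = 130909.1 / 6.3794 = 20520.6 mm = 20.52 m.

20.52 m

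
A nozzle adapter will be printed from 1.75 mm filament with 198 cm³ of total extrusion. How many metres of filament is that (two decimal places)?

A = π r² = π × 0.875² = 2.4053 mm².
Length = 198 cm³ / 2.4053 mm² = 198000 / 2.4053 = 82318.21 mm = 82.32 m.

82.32 m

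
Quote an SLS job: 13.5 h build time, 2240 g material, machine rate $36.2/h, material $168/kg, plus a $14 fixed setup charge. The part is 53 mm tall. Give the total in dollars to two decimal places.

Machine-time cost = 36.2 × 13.5, so $488.70.
Material cost = 168 × 2240/1000, so $376.32.
Total = 488.70 + 376.32 + 14 = $879.02.

$879.02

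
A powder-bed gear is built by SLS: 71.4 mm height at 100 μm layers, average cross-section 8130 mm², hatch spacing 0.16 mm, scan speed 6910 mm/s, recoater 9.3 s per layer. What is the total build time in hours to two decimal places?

3.30 hours

Layer count = ceil(71.4 / 0.1) = 714.
Scan path per layer: 8130 / 0.16 → 50812.5 mm.
Per-layer scan time = 50812.5 / 6910, so 7.3535 s.
Time per layer: 7.3535 + 9.3 → 16.6535 s.
Total: 714 × 16.6535 s = 11890.599 s → 3.30 hours.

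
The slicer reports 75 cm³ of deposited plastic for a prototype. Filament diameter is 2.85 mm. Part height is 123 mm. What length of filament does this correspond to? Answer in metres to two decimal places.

A = π r² = π × 1.425² = 6.3794 mm².
Length = 75 cm³ / 6.3794 mm² = 75000 / 6.3794 = 11756.59 mm = 11.76 m.

11.76 m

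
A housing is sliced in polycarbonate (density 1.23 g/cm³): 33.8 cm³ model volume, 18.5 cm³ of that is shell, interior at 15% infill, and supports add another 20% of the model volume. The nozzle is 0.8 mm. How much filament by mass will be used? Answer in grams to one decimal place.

33.9 g

Volume inside the shell = 33.8 − 18.5, so 15.3 cm³.
Deposited infill = 0.15 × 15.3 = 2.295 cm³.
Support = 0.20 × 33.8 = 6.76 cm³.
Total extruded = 18.5 + 2.295 + 6.76, so 27.555 cm³.
Mass = 27.555 × 1.23, so 33.89265 g.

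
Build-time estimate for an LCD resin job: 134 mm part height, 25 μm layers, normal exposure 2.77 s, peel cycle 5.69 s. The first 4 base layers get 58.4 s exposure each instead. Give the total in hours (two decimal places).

Layer count = ceil(134 / 0.025) = 5360.
Burn-in layers = 4 × (58.4 + 5.69) = 256.36 s.
Normal layers: 5356 × (2.77 + 5.69) → 45311.76 s.
Total = 256.36 + 45311.76 = 45568.12 s = 12.66 hours.

12.66 hours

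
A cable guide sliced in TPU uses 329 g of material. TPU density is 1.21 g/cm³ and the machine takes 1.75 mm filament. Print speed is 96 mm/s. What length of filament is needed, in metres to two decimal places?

113.04 m

Extruded volume: 329/1.21 = 271.9008 cm³ (271900.8 mm³).
Filament cross-section = π × (1.75/2)² = 2.4053 mm².
L = V/A = 271900.8/2.4053 = 113042.36 mm → 113.04 m.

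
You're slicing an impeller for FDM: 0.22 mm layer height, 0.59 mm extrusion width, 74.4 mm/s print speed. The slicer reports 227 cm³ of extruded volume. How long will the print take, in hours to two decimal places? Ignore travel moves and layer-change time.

Bead cross-section: 0.22 × 0.59 → 0.1298 mm².
Total extruded path = 227000/0.1298 = 1748844.4 mm.
Time extruding = 1748844.4 / 74.4, so 23506 s.
23506 s = 6.53 hours.

6.53 hours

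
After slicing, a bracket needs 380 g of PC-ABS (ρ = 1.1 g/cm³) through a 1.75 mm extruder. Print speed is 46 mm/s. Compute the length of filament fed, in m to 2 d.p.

Extruded volume: 380/1.1 = 345.4545 cm³ (345454.5 mm³).
A = π r² = π × 0.875² = 2.4053 mm².
L = V/A = 345454.5/2.4053 = 143622.21 mm → 143.62 m.

143.62 m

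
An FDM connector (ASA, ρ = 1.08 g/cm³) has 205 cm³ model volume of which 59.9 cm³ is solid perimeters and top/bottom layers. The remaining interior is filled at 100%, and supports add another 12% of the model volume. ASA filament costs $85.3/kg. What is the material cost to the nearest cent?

Interior volume: 205 − 59.9 → 145.1 cm³.
Infill volume = 1.00 × 145.1, so 145.1 cm³.
Support: 0.12 × 205 → 24.6 cm³.
Total printed volume: 59.9 + 145.1 + 24.6 → 229.6 cm³.
Mass = 229.6 × 1.08, so 247.968 g.
At $85.3/kg: 247.968/1000 × 85.3 = $21.15.

$21.15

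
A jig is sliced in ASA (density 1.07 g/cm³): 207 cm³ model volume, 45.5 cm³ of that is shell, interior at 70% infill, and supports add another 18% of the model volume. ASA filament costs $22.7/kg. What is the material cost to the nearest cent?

$4.76

Volume inside the shell: 207 − 45.5 → 161.5 cm³.
Deposited infill = 0.70 × 161.5 = 113.05 cm³.
Support = 0.18 × 207 = 37.26 cm³.
Total extruded: 45.5 + 113.05 + 37.26 → 195.81 cm³.
Mass: 195.81 × 1.07 → 209.5167 g.
Cost = 209.5167 g / 1000 × $22.7/kg = $4.76.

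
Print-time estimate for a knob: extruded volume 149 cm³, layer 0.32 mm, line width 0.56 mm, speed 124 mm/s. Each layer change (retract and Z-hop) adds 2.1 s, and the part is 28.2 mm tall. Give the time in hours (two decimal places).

1.91 hours

Extrusion cross-section: 0.32 × 0.56 → 0.1792 mm².
Path length: 149000 mm³ / 0.1792 mm² → 831473.2 mm.
Time extruding = 831473.2 / 124 = 6705.4 s.
Layers = ⌈28.2/0.32⌉ = 89.
Layer-change overhead = 89 × 2.1 = 186.9 s.
Total = 6705.4 + 186.9 = 6892.3 s = 1.91 hours.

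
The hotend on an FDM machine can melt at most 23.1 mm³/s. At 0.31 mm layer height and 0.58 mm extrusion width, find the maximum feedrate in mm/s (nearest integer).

Extrusion cross-section: 0.31 × 0.58 → 0.1798 mm².
Max speed = 23.1 / 0.1798 = 128.48 ≈ 128 mm/s.

128 mm/s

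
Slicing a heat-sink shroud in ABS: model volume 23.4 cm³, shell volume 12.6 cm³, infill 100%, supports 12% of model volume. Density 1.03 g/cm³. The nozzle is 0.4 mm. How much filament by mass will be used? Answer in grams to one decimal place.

Infill region: 23.4 − 12.6 → 10.8 cm³.
Infill deposited: 1.00 × 10.8 → 10.8 cm³.
Support = 0.12 × 23.4, so 2.808 cm³.
Total extruded: 12.6 + 10.8 + 2.808 → 26.208 cm³.
Mass = 26.208 × 1.03 = 26.99424 g.

27.0 g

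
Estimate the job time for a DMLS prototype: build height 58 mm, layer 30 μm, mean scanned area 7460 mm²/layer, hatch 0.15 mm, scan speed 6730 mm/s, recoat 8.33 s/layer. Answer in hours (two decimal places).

Layers = ⌈58/0.03⌉ = 1934.
Scan path per layer: 7460 / 0.15 → 49733.3 mm.
Laser time per layer = 49733.3 / 6730 = 7.3898 s.
Layer cycle = 7.3898 + 8.33 = 15.7198 s.
Total: 1934 × 15.7198 s = 30402.0932 s → 8.45 hours.

8.45 hours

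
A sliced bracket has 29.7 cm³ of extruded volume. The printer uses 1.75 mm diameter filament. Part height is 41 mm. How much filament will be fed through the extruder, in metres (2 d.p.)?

Filament cross-section = π × (1.75/2)² = 2.4053 mm².
L = 29700 mm³ / 2.4053 mm² = 12347.73 mm, i.e. 12.35 m.

12.35 m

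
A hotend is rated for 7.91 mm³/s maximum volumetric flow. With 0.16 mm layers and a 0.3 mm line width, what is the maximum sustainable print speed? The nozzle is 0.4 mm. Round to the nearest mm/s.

Extrusion cross-section = 0.16 × 0.3 = 0.048 mm².
Max speed = 7.91 / 0.048 = 164.79 ≈ 165 mm/s.

165 mm/s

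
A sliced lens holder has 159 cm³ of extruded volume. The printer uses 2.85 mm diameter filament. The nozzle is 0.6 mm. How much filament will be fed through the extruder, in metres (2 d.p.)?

A = π r² = π × 1.425² = 6.3794 mm².
Length = 159 cm³ / 6.3794 mm² = 159000 / 6.3794 = 24923.97 mm = 24.92 m.

24.92 m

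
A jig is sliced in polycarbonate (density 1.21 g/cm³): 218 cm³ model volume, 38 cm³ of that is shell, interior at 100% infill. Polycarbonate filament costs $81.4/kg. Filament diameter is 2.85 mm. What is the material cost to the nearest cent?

Infill region: 218 − 38 → 180 cm³.
Deposited infill: 1.00 × 180 → 180 cm³.
Deposited volume: 38 + 180 → 218 cm³.
Mass = 218 × 1.21, so 263.78 g.
At $81.4/kg: 263.78/1000 × 81.4 = $21.47.

$21.47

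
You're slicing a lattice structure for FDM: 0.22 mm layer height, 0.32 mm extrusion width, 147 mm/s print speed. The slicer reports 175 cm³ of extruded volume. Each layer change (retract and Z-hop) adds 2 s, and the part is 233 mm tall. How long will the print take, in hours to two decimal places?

5.29 hours

Bead cross-section = 0.22 × 0.32 = 0.0704 mm².
Toolpath length = 175 cm³ / 0.0704 mm² = 175000 / 0.0704 = 2485795.5 mm.
Print-move time: 2485795.5 / 147 → 16910.2 s.
Layer count = ceil(233 / 0.22) = 1060.
Non-print overhead = 1060 × 2, so 2120 s.
Total = 16910.2 + 2120 = 19030.2 s = 5.29 hours.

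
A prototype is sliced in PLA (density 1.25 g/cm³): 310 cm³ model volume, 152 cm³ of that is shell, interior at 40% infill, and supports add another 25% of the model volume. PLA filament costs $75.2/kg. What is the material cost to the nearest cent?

Interior volume = 310 − 152 = 158 cm³.
Infill volume = 0.40 × 158 = 63.2 cm³.
Support = 0.25 × 310 = 77.5 cm³.
Total printed volume: 152 + 63.2 + 77.5 → 292.7 cm³.
Mass: 292.7 × 1.25 → 365.875 g.
At $75.2/kg: 365.875/1000 × 75.2 = $27.51.

$27.51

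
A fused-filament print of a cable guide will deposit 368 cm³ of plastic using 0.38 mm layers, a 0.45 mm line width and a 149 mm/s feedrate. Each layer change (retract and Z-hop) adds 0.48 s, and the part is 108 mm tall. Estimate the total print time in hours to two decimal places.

Extrusion cross-section = 0.38 × 0.45, so 0.171 mm².
Path length: 368000 mm³ / 0.171 mm² → 2152046.8 mm.
Extrusion time = 2152046.8 / 149 = 14443.3 s.
Number of layers: 108 / 0.38 → 285 (rounded up).
Layer-change overhead = 285 × 0.48, so 136.8 s.
Altogether 14443.3 + 136.8 = 14580.1 s, i.e. 4.05 hours.

4.05 hours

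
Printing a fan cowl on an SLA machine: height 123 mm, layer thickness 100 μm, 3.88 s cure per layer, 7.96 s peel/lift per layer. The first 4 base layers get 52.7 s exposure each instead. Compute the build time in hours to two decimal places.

Layer count = ceil(123 / 0.1) = 1230.
Burn-in layers = 4 × (52.7 + 7.96), so 242.64 s.
Remaining layers = 1226 × (3.88 + 7.96), so 14515.84 s.
Total = 242.64 + 14515.84 = 14758.48 s = 4.10 hours.

4.10 hours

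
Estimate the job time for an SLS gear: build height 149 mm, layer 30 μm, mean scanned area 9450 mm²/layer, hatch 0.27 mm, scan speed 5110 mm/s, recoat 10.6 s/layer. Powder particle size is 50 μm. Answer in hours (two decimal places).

Number of layers: 149 / 0.03 → 4967 (rounded up).
Scan path per layer = 9450 / 0.27 = 35000 mm.
Per-layer scan time: 35000 / 5110 → 6.8493 s.
Per-layer time = 6.8493 + 10.6, so 17.4493 s.
Build time = 4967 × 17.4493 = 86670.6731 s = 24.08 hours.

24.08 hours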